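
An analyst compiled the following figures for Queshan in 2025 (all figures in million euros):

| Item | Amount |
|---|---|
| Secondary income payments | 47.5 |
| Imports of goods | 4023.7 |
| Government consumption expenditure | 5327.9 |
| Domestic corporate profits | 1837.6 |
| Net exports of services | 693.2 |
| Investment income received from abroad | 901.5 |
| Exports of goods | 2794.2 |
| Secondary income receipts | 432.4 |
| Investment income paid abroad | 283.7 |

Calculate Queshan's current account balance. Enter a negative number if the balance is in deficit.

466.4

Goods balance = 2794.2 - 4023.7 = -1229.5
Services balance = 693.2
Trade balance (goods + services) = -1229.5 + 693.2 = -536.3
Net primary income = 901.5 - 283.7 = 617.8
Net secondary income = 432.4 - 47.5 = 384.9
Current account = -536.3 + 617.8 + 384.9 = 466.4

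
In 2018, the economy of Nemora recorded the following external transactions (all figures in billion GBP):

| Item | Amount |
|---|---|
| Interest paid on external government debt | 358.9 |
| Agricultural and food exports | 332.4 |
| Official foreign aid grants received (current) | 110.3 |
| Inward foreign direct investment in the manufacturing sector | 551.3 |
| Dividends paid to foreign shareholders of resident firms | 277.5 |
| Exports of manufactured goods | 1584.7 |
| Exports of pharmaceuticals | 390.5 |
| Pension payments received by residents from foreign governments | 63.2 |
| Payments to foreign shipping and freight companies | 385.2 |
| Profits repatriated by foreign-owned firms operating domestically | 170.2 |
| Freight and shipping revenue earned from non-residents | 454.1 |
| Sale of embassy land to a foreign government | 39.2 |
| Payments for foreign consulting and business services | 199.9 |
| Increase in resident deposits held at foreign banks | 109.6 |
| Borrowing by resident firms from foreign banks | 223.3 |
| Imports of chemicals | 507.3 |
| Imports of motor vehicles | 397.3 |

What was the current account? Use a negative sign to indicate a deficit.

638.9

Goods: 390.5 + 332.4 - 397.3 - 507.3 + 1584.7 = 1403.0
Services: -199.9 + 454.1 - 385.2 = -131.0
Primary income: -170.2 - 358.9 - 277.5 = -806.6
Secondary income: 110.3 + 63.2 = 173.5
Current account = 1403.0 + (-131.0) + (-806.6) + 173.5 = 638.9
(Excluded from the current account — financial account: inward foreign direct investment in the manufacturing sector 551.3, increase in resident deposits held at foreign banks 109.6, borrowing by resident firms from foreign banks 223.3; capital account: sale of embassy land to a foreign government 39.2.)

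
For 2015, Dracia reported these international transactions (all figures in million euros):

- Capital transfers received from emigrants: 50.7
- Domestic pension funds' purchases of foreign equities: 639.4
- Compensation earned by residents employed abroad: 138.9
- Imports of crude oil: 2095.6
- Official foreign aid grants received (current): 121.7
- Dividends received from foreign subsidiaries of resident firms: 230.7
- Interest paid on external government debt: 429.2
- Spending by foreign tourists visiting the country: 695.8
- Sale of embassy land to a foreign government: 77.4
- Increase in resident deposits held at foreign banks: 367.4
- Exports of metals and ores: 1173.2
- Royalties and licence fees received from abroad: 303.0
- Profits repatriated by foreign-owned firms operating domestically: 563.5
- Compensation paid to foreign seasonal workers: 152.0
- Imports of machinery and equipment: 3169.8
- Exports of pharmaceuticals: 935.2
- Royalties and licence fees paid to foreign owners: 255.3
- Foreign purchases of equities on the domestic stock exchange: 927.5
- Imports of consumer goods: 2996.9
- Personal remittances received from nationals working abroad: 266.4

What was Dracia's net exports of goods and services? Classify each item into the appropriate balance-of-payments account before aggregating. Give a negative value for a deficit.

-5410.4

Goods: 935.2 - 2996.9 + 1173.2 - 3169.8 - 2095.6 = -6153.9
Services: -255.3 + 695.8 + 303.0 = 743.5
Trade balance = -6153.9 + 743.5 = -5410.4
(Excluded from the trade balance — capital account: capital transfers received from emigrants 50.7, sale of embassy land to a foreign government 77.4; financial account: domestic pension funds' purchases of foreign equities 639.4, increase in resident deposits held at foreign banks 367.4, foreign purchases of equities on the domestic stock exchange 927.5; primary income: compensation earned by residents employed abroad 138.9, dividends received from foreign subsidiaries of resident firms 230.7, interest paid on external government debt 429.2, profits repatriated by foreign-owned firms operating domestically 563.5, compensation paid to foreign seasonal workers 152.0; secondary income: official foreign aid grants received (current) 121.7, personal remittances received from nationals working abroad 266.4.)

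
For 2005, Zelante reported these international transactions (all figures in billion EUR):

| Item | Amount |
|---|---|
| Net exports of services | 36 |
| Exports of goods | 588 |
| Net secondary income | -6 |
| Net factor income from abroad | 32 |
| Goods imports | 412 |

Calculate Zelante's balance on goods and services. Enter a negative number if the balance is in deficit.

212

Goods balance = 588 - 412 = 176
Services balance = 36
Trade balance (goods + services) = 176 + 36 = 212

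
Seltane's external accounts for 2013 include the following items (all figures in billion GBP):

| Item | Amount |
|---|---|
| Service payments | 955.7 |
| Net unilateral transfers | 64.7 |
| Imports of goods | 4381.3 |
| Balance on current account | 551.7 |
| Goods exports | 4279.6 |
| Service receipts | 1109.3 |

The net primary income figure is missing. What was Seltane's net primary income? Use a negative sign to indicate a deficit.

435.1

Current account = goods balance + services balance + net primary income + net secondary income
Sum of the known components = 116.6
Net primary income = CA - (known components) = 551.7 - 116.6 = 435.1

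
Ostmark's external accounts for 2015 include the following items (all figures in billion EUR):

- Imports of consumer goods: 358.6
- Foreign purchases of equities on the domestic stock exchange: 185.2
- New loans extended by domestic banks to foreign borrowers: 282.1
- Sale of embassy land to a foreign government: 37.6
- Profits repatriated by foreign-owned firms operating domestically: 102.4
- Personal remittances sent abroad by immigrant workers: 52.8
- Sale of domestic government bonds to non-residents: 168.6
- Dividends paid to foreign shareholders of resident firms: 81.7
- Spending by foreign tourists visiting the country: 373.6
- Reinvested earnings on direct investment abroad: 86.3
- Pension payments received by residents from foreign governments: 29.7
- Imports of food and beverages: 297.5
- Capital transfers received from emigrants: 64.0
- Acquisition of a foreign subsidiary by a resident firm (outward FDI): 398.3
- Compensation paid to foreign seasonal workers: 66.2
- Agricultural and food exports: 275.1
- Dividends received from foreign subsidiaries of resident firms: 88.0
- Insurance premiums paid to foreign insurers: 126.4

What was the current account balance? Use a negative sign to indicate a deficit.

Goods: -297.5 - 358.6 + 275.1 = -381.0
Services: 373.6 - 126.4 = 247.2
Primary income: -66.2 - 102.4 + 88.0 + 86.3 - 81.7 = -76.0
Secondary income: 29.7 - 52.8 = -23.1
Current account = (-381.0) + 247.2 + (-76.0) + (-23.1) = -232.9
(Excluded from the current account — financial account: foreign purchases of equities on the domestic stock exchange 185.2, new loans extended by domestic banks to foreign borrowers 282.1, sale of domestic government bonds to non-residents 168.6, acquisition of a foreign subsidiary by a resident firm (outward FDI) 398.3; capital account: sale of embassy land to a foreign government 37.6, capital transfers received from emigrants 64.0.)

-232.9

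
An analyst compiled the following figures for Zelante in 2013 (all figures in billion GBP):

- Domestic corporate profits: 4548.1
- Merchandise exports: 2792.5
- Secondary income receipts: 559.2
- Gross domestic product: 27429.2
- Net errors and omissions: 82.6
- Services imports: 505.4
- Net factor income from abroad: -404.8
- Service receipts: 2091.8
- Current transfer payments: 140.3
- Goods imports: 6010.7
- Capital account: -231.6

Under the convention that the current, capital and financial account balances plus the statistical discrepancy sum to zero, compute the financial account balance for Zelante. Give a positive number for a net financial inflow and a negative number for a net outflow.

1766.7

Goods balance = 2792.5 - 6010.7 = -3218.2
Services balance = 2091.8 - 505.4 = 1586.4
Trade balance (goods + services) = -3218.2 + 1586.4 = -1631.8
Net primary income = -404.8
Net secondary income = 559.2 - 140.3 = 418.9
Current account = -1631.8 + (-404.8) + 418.9 = -1617.7
Financial account = -(-1617.7 + (-231.6) + 82.6) = 1766.7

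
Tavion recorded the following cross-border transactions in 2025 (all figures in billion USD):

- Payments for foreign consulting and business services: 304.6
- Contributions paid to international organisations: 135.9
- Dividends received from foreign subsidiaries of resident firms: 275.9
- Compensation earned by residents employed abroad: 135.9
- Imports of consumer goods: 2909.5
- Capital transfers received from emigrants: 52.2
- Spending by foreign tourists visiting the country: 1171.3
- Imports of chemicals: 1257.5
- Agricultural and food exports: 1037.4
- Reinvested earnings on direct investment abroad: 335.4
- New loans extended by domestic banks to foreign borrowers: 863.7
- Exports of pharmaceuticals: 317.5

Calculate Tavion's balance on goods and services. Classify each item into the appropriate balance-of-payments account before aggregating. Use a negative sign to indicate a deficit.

Goods: 1037.4 - 2909.5 - 1257.5 + 317.5 = -2812.1
Services: -304.6 + 1171.3 = 866.7
Trade balance = -2812.1 + 866.7 = -1945.4
(Excluded from the trade balance — secondary income: contributions paid to international organisations 135.9; primary income: dividends received from foreign subsidiaries of resident firms 275.9, compensation earned by residents employed abroad 135.9, reinvested earnings on direct investment abroad 335.4; capital account: capital transfers received from emigrants 52.2; financial account: new loans extended by domestic banks to foreign borrowers 863.7.)

-1945.4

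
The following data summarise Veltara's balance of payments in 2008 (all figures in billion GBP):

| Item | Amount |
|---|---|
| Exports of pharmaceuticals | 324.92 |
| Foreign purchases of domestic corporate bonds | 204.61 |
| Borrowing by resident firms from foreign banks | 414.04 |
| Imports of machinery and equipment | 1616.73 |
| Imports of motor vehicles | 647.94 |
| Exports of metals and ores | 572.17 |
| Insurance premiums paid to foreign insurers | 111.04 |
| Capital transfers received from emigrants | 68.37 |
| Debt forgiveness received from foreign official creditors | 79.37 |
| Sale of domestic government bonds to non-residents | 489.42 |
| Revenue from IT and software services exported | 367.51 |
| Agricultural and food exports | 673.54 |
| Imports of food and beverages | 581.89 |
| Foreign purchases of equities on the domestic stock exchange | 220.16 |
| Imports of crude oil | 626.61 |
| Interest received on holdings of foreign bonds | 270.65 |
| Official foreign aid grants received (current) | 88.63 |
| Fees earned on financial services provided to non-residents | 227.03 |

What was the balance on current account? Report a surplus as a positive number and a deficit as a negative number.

Goods: 673.54 - 581.89 + 572.17 - 626.61 + 324.92 - 647.94 - 1616.73 = -1902.54
Services: 227.03 - 111.04 + 367.51 = 483.50
Primary income: 270.65
Secondary income: 88.63
Current account = (-1902.54) + 483.50 + 270.65 + 88.63 = -1059.76
(Excluded from the current account — financial account: foreign purchases of domestic corporate bonds 204.61, borrowing by resident firms from foreign banks 414.04, sale of domestic government bonds to non-residents 489.42, foreign purchases of equities on the domestic stock exchange 220.16; capital account: capital transfers received from emigrants 68.37, debt forgiveness received from foreign official creditors 79.37.)

-1059.76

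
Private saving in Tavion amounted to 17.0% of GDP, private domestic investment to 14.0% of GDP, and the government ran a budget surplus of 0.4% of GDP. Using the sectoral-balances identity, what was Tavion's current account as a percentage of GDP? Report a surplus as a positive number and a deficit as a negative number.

By the sectoral-balances identity, CA = (S_private - I) + (T - G).
Private balance = 17.0 - 14.0 = 3.0
Government balance (T - G) = 0.4
CA = 3.0 + 0.4 = 3.4

3.4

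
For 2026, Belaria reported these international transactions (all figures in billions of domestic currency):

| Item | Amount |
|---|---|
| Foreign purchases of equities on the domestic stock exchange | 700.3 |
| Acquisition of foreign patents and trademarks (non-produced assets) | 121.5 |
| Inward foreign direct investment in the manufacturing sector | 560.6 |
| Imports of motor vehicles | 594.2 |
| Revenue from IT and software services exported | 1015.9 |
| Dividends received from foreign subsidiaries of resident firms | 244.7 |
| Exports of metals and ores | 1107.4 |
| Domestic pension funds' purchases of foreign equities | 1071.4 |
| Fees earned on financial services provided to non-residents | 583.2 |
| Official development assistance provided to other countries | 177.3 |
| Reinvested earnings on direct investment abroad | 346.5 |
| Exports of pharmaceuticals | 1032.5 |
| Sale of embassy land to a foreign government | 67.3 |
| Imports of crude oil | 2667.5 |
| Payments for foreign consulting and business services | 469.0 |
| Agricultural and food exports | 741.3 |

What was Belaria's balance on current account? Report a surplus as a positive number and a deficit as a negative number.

Goods: -2667.5 + 741.3 + 1032.5 + 1107.4 - 594.2 = -380.5
Services: 583.2 - 469.0 + 1015.9 = 1130.1
Primary income: 346.5 + 244.7 = 591.2
Secondary income: -177.3
Current account = (-380.5) + 1130.1 + 591.2 + (-177.3) = 1163.5
(Excluded from the current account — financial account: foreign purchases of equities on the domestic stock exchange 700.3, inward foreign direct investment in the manufacturing sector 560.6, domestic pension funds' purchases of foreign equities 1071.4; capital account: acquisition of foreign patents and trademarks (non-produced assets) 121.5, sale of embassy land to a foreign government 67.3.)

1163.5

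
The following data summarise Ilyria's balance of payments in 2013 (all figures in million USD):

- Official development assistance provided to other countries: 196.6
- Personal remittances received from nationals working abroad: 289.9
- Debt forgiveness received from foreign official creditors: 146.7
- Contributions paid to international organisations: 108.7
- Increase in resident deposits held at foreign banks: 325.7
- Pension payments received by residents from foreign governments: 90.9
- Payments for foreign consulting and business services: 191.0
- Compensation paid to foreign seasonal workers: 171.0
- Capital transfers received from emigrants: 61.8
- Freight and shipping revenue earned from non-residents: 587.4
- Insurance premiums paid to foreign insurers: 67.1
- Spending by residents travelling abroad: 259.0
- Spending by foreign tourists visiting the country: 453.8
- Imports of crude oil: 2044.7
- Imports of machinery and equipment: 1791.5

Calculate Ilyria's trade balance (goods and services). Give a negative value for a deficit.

Goods: -1791.5 - 2044.7 = -3836.2
Services: -67.1 - 259.0 + 453.8 + 587.4 - 191.0 = 524.1
Trade balance = -3836.2 + 524.1 = -3312.1
(Excluded from the trade balance — secondary income: official development assistance provided to other countries 196.6, personal remittances received from nationals working abroad 289.9, contributions paid to international organisations 108.7, pension payments received by residents from foreign governments 90.9; capital account: debt forgiveness received from foreign official creditors 146.7, capital transfers received from emigrants 61.8; financial account: increase in resident deposits held at foreign banks 325.7; primary income: compensation paid to foreign seasonal workers 171.0.)

-3312.1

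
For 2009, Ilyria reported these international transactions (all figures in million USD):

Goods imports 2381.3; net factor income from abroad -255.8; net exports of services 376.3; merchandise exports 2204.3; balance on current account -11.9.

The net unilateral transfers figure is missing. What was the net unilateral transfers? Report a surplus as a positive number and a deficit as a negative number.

Current account = goods balance + services balance + net primary income + net secondary income
Sum of the known components = -56.5
Net unilateral transfers = CA - (known components) = -11.9 - (-56.5) = 44.6

44.6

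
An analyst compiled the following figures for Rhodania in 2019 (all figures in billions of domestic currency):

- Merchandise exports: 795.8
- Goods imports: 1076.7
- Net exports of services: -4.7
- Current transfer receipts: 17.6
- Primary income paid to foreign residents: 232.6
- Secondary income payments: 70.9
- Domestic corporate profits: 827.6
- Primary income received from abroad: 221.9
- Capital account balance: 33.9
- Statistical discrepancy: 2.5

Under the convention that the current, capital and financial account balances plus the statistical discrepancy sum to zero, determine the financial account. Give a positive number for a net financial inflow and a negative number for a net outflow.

313.2

Goods balance = 795.8 - 1076.7 = -280.9
Services balance = -4.7
Trade balance (goods + services) = -280.9 + (-4.7) = -285.6
Net primary income = 221.9 - 232.6 = -10.7
Net secondary income = 17.6 - 70.9 = -53.3
Current account = -285.6 + (-10.7) + (-53.3) = -349.6
Financial account = -(-349.6 + 33.9 + 2.5) = 313.2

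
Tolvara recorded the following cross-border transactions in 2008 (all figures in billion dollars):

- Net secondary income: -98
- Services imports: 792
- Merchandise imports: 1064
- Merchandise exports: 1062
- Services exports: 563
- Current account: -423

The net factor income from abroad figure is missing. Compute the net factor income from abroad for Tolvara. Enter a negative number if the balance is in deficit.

-94

Current account = goods balance + services balance + net primary income + net secondary income
Sum of the known components = -329
Net factor income from abroad = CA - (known components) = -423 - (-329) = -94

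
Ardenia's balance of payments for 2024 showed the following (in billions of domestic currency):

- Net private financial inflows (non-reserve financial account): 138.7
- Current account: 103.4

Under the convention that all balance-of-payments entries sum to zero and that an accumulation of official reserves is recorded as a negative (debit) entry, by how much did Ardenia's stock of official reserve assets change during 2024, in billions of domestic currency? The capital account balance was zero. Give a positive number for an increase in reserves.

242.1

Official reserve transactions balance = -(103.4 + 138.7) = -242.1
An accumulation of reserves is recorded as a debit (negative entry), so the change in the stock of reserves is the negative of that balance.
Change in official reserves = -(-242.1) = 242.1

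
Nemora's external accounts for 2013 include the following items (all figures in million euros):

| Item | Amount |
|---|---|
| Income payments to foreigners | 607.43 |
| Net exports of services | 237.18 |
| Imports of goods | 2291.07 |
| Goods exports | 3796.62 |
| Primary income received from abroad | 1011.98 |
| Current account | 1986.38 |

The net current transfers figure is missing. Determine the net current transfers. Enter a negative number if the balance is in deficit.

Current account = goods balance + services balance + net primary income + net secondary income
Sum of the known components = 2147.28
Net current transfers = CA - (known components) = 1986.38 - 2147.28 = -160.90

-160.90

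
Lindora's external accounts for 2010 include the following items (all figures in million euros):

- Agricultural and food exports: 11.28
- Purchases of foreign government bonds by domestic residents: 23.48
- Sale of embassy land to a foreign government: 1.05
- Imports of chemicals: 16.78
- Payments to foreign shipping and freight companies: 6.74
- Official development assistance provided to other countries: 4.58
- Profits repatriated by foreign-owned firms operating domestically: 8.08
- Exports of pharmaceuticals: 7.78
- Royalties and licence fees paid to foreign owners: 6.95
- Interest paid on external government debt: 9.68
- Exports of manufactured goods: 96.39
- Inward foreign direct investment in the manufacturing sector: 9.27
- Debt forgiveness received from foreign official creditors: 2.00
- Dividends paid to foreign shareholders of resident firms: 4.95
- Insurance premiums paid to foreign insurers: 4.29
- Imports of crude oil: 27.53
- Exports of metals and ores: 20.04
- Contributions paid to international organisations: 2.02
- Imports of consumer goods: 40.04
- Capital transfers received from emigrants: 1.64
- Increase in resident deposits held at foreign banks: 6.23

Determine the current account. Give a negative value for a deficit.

3.85

Goods: 11.28 - 27.53 - 40.04 + 96.39 + 20.04 + 7.78 - 16.78 = 51.14
Services: -6.74 - 6.95 - 4.29 = -17.98
Primary income: -4.95 - 8.08 - 9.68 = -22.71
Secondary income: -2.02 - 4.58 = -6.60
Current account = 51.14 + (-17.98) + (-22.71) + (-6.60) = 3.85
(Excluded from the current account — financial account: purchases of foreign government bonds by domestic residents 23.48, inward foreign direct investment in the manufacturing sector 9.27, increase in resident deposits held at foreign banks 6.23; capital account: sale of embassy land to a foreign government 1.05, debt forgiveness received from foreign official creditors 2.00, capital transfers received from emigrants 1.64.)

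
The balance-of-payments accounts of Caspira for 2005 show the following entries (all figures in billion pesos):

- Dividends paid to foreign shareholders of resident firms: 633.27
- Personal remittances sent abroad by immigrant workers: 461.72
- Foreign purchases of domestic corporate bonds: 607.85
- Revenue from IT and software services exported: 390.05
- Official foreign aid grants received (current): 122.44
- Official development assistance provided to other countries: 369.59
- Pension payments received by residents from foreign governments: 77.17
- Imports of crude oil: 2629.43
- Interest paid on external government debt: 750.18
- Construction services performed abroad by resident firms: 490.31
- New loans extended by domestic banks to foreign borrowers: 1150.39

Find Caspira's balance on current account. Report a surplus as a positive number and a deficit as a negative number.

Goods: -2629.43
Services: 490.31 + 390.05 = 880.36
Primary income: -750.18 - 633.27 = -1383.45
Secondary income: -461.72 + 77.17 - 369.59 + 122.44 = -631.70
Current account = (-2629.43) + 880.36 + (-1383.45) + (-631.70) = -3764.22
(Excluded from the current account — financial account: foreign purchases of domestic corporate bonds 607.85, new loans extended by domestic banks to foreign borrowers 1150.39.)

-3764.22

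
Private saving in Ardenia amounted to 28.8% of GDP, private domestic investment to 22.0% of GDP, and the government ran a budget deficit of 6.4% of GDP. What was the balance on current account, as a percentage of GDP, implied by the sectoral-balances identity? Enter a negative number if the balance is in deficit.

0.4

By the sectoral-balances identity, CA = (S_private - I) + (T - G).
Private balance = 28.8 - 22.0 = 6.8
Government balance (T - G) = -6.4
CA = 6.8 + (-6.4) = 0.4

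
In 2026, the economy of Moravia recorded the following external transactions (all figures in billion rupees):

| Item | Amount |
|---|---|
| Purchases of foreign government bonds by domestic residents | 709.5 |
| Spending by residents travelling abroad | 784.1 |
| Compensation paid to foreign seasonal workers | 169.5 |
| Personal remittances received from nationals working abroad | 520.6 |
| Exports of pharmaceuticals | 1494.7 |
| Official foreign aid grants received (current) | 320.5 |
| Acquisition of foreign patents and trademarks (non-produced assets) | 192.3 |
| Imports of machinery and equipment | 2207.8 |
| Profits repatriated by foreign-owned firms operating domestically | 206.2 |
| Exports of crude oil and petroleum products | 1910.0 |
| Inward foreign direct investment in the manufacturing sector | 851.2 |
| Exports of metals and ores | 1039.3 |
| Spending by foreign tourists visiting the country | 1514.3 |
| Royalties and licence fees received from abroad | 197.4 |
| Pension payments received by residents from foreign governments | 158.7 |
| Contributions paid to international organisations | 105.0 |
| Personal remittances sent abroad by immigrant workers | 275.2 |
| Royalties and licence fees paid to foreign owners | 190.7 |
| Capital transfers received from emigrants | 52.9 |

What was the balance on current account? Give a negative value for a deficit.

Goods: 1494.7 + 1039.3 - 2207.8 + 1910.0 = 2236.2
Services: 197.4 - 190.7 - 784.1 + 1514.3 = 736.9
Primary income: -169.5 - 206.2 = -375.7
Secondary income: 158.7 + 320.5 - 105.0 + 520.6 - 275.2 = 619.6
Current account = 2236.2 + 736.9 + (-375.7) + 619.6 = 3217.0
(Excluded from the current account — financial account: purchases of foreign government bonds by domestic residents 709.5, inward foreign direct investment in the manufacturing sector 851.2; capital account: acquisition of foreign patents and trademarks (non-produced assets) 192.3, capital transfers received from emigrants 52.9.)

3217.0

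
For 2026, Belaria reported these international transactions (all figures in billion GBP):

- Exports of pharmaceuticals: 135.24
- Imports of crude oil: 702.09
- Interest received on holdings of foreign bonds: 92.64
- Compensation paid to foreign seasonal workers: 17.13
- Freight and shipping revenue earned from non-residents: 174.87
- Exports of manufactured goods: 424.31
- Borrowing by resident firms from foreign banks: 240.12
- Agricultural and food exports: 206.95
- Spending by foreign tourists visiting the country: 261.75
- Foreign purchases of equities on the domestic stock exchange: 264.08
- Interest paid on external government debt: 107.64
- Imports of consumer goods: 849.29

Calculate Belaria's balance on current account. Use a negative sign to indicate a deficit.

Goods: 424.31 - 849.29 - 702.09 + 206.95 + 135.24 = -784.88
Services: 261.75 + 174.87 = 436.62
Primary income: -17.13 - 107.64 + 92.64 = -32.13
Current account = (-784.88) + 436.62 + (-32.13) = -380.39
(Excluded from the current account — financial account: borrowing by resident firms from foreign banks 240.12, foreign purchases of equities on the domestic stock exchange 264.08.)

-380.39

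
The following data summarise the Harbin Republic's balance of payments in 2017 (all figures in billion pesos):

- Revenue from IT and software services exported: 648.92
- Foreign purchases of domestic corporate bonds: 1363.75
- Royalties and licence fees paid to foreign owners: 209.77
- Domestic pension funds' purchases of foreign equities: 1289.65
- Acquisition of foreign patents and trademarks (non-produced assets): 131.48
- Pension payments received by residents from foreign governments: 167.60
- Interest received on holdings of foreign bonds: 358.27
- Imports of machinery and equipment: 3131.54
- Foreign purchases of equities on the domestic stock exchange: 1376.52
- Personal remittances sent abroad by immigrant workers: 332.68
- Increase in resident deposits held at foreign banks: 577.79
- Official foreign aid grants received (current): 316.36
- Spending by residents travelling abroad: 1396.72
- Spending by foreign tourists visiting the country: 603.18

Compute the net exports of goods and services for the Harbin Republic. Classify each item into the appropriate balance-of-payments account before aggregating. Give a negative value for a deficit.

Goods: -3131.54
Services: 648.92 + 603.18 - 209.77 - 1396.72 = -354.39
Trade balance = -3131.54 + (-354.39) = -3485.93
(Excluded from the trade balance — financial account: foreign purchases of domestic corporate bonds 1363.75, domestic pension funds' purchases of foreign equities 1289.65, foreign purchases of equities on the domestic stock exchange 1376.52, increase in resident deposits held at foreign banks 577.79; capital account: acquisition of foreign patents and trademarks (non-produced assets) 131.48; secondary income: pension payments received by residents from foreign governments 167.60, personal remittances sent abroad by immigrant workers 332.68, official foreign aid grants received (current) 316.36; primary income: interest received on holdings of foreign bonds 358.27.)

-3485.93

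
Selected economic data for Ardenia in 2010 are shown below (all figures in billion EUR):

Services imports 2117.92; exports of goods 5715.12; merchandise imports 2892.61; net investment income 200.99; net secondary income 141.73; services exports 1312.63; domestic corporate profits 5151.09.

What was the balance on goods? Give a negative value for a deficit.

Goods balance = 5715.12 - 2892.61 = 2822.51

2822.51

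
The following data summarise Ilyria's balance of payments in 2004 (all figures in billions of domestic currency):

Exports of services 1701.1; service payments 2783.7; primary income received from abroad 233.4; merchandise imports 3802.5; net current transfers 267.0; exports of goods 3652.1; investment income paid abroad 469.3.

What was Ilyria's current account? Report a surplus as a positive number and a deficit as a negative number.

Goods balance = 3652.1 - 3802.5 = -150.4
Services balance = 1701.1 - 2783.7 = -1082.6
Trade balance (goods + services) = -150.4 + (-1082.6) = -1233.0
Net primary income = 233.4 - 469.3 = -235.9
Net secondary income = 267.0
Current account = -1233.0 + (-235.9) + 267.0 = -1201.9

-1201.9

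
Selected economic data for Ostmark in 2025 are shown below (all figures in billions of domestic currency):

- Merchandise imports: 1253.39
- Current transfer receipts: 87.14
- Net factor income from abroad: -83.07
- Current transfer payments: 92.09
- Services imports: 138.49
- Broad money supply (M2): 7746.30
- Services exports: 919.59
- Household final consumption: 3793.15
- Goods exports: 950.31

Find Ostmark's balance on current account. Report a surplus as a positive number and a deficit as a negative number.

390.00

Goods balance = 950.31 - 1253.39 = -303.08
Services balance = 919.59 - 138.49 = 781.10
Trade balance (goods + services) = -303.08 + 781.10 = 478.02
Net primary income = -83.07
Net secondary income = 87.14 - 92.09 = -4.95
Current account = 478.02 + (-83.07) + (-4.95) = 390.00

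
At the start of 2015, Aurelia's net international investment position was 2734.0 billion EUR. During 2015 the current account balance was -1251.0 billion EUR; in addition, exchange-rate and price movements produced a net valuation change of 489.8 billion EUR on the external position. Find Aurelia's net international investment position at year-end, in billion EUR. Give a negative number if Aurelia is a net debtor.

1972.8

Change in NIIP = current account + net valuation change = -1251.0 + 489.8 = -761.2
End-of-year NIIP = 2734.0 + (-761.2) = 1972.8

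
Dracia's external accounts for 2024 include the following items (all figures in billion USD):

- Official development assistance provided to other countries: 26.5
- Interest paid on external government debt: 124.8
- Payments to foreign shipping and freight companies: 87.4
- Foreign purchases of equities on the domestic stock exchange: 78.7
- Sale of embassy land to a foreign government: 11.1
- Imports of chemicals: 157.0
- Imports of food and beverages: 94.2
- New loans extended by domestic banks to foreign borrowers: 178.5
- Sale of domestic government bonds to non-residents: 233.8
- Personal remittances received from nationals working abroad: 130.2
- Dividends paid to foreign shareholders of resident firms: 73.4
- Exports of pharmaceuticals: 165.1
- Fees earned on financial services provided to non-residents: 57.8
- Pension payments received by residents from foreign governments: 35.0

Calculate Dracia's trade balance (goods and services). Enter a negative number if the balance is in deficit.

-115.7

Goods: -94.2 - 157.0 + 165.1 = -86.1
Services: -87.4 + 57.8 = -29.6
Trade balance = -86.1 + (-29.6) = -115.7
(Excluded from the trade balance — secondary income: official development assistance provided to other countries 26.5, personal remittances received from nationals working abroad 130.2, pension payments received by residents from foreign governments 35.0; primary income: interest paid on external government debt 124.8, dividends paid to foreign shareholders of resident firms 73.4; financial account: foreign purchases of equities on the domestic stock exchange 78.7, new loans extended by domestic banks to foreign borrowers 178.5, sale of domestic government bonds to non-residents 233.8; capital account: sale of embassy land to a foreign government 11.1.)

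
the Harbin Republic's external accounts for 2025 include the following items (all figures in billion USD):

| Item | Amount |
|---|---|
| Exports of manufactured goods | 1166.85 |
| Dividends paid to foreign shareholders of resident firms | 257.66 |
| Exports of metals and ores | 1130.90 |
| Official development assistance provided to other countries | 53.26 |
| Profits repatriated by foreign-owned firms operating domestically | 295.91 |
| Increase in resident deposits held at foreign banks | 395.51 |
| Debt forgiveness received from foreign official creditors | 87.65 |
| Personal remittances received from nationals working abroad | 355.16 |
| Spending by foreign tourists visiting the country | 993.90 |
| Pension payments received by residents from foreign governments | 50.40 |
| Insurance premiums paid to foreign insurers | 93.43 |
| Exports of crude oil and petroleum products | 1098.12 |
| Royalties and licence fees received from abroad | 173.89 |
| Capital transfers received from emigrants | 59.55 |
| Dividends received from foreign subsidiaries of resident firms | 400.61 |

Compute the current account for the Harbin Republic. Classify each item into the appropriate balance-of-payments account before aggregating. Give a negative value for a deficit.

Goods: 1130.90 + 1166.85 + 1098.12 = 3395.87
Services: 993.90 + 173.89 - 93.43 = 1074.36
Primary income: 400.61 - 257.66 - 295.91 = -152.96
Secondary income: -53.26 + 355.16 + 50.40 = 352.30
Current account = 3395.87 + 1074.36 + (-152.96) + 352.30 = 4669.57
(Excluded from the current account — financial account: increase in resident deposits held at foreign banks 395.51; capital account: debt forgiveness received from foreign official creditors 87.65, capital transfers received from emigrants 59.55.)

4669.57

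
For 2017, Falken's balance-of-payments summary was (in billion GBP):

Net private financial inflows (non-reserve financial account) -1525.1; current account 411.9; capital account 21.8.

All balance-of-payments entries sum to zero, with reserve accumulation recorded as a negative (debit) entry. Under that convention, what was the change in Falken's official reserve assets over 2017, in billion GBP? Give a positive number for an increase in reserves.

-1091.4

Official reserve transactions balance = -(411.9 + 21.8 + (-1525.1)) = 1091.4
An accumulation of reserves is recorded as a debit (negative entry), so the change in the stock of reserves is the negative of that balance.
Change in official reserves = -(1091.4) = -1091.4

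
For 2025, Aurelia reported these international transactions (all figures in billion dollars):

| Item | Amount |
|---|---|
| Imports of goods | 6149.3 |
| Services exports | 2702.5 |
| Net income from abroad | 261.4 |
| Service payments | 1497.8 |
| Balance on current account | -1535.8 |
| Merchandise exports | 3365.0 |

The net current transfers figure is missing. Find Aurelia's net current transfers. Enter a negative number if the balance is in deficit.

-217.6

Current account = goods balance + services balance + net primary income + net secondary income
Sum of the known components = -1318.2
Net current transfers = CA - (known components) = -1535.8 - (-1318.2) = -217.6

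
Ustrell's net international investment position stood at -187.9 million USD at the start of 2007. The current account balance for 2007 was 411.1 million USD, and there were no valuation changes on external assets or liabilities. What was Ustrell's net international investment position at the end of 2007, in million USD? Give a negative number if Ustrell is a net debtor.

223.2

With no valuation effects, change in NIIP = current account = 411.1
End-of-year NIIP = -187.9 + 411.1 = 223.2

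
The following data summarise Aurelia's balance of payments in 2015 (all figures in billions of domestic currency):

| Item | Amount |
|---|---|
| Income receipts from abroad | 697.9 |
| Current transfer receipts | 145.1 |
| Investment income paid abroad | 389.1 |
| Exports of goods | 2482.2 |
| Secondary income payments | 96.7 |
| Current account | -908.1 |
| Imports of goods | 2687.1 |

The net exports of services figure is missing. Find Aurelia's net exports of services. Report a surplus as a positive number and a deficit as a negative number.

-1060.4

Current account = goods balance + services balance + net primary income + net secondary income
Sum of the known components = 152.3
Net exports of services = CA - (known components) = -908.1 - 152.3 = -1060.4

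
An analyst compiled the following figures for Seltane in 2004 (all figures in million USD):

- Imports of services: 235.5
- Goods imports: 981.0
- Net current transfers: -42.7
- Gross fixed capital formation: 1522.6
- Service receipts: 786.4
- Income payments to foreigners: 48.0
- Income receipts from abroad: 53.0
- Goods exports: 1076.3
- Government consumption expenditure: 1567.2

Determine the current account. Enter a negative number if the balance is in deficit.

Goods balance = 1076.3 - 981.0 = 95.3
Services balance = 786.4 - 235.5 = 550.9
Trade balance (goods + services) = 95.3 + 550.9 = 646.2
Net primary income = 53.0 - 48.0 = 5.0
Net secondary income = -42.7
Current account = 646.2 + 5.0 + (-42.7) = 608.5

608.5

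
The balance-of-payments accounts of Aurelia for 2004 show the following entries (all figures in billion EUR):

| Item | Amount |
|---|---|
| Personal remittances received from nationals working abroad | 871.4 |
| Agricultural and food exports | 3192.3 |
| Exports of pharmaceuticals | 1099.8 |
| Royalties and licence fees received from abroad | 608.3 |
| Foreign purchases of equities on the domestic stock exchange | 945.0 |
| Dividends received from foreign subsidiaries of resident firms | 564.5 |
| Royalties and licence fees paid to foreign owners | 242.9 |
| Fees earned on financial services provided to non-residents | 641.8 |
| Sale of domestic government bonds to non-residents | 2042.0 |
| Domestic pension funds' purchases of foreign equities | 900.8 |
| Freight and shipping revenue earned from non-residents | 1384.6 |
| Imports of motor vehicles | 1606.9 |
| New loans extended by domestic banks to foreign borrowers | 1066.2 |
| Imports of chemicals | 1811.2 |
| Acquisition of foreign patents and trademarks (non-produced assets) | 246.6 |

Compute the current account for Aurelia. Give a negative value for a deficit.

Goods: -1811.2 + 3192.3 - 1606.9 + 1099.8 = 874.0
Services: 608.3 - 242.9 + 1384.6 + 641.8 = 2391.8
Primary income: 564.5
Secondary income: 871.4
Current account = 874.0 + 2391.8 + 564.5 + 871.4 = 4701.7
(Excluded from the current account — financial account: foreign purchases of equities on the domestic stock exchange 945.0, sale of domestic government bonds to non-residents 2042.0, domestic pension funds' purchases of foreign equities 900.8, new loans extended by domestic banks to foreign borrowers 1066.2; capital account: acquisition of foreign patents and trademarks (non-produced assets) 246.6.)

4701.7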